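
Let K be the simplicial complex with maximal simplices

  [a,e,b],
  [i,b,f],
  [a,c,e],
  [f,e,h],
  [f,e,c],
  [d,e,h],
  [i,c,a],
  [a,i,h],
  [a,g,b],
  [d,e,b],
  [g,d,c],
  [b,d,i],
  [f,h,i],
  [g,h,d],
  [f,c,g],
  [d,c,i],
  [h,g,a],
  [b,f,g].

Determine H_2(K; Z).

H_2 ≅ Z.

Order the vertices as a < b < c < d < e < f < g < h < i. Listing each simplex with vertices in this order, K has dimension 2 with simplices:

  0-simplices (9): a, b, c, d, e, f, g, h, i
  1-simplices (27): ab, ac, ae, ag, ah, ai, bd, be, bf, bg, bi, cd, ce, cf, cg, ci, de, dg, dh, di, ef, eh, fg, fh, fi, gh, hi
  2-simplices (18): abe, abg, ace, aci, agh, ahi, bde, bdi, bfg, bfi, cdg, cdi, cef, cfg, deh, dgh, efh, fhi

Hence C_0 ≅ Z^9, C_1 ≅ Z^27, C_2 ≅ Z^18.

∂_1: C_1 → C_0 maps an edge to its endpoints' difference, ∂[p,q] = q − p.
The resulting 9×27 matrix has rank 8, and its Smith normal form has invariant factors (1,1,1,1,1,1,1,1).

Boundary ∂_2: C_2 → C_1 maps a triangle to the signed sum of its edges. For instance
  ∂ace = ce − ae + ac,
  ∂cdi = di − ci + cd.
The resulting 27×18 matrix has rank 17, and its Smith normal form has invariant factors (1,1,1,1,1,1,1,1,1,1,1,1,1,1,1,1,1).

From H_k ≅ ker(∂_k) / im(∂_{k+1}) we obtain:

  H_2: rank ker ∂_2 − rank ∂_3 = (18 − 17) − 0 = 1, and there is no ∂_3, so H_2 = Z.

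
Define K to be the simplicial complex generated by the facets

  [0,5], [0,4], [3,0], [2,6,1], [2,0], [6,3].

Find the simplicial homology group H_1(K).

H_1 ≅ Z.

K has 7 vertices, 8 edges, 1 triangle.
rank ∂_1 = 6, rank ∂_2 = 1 ⇒ b_1 = 8 − 6 − 1 = 1; all invariant factors of ∂_2 are 1 so no torsion. So H_1 ≅ Z.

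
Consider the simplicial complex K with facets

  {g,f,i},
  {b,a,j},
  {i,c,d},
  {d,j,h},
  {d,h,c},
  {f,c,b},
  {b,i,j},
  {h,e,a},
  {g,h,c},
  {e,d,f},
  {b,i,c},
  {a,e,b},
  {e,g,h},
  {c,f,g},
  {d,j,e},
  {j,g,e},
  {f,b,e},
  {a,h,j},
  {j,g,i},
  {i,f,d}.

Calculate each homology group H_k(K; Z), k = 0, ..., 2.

H_0 ≅ Z,  H_1 ≅ Z ⊕ Z/2Z,  H_2 = 0.

Fix the vertex order a < b < c < d < e < f < g < h < i < j and write every simplex with vertices in increasing order. Then dim K = 2 and the simplices of K are:

  0-simplices (10): a, b, c, d, e, f, g, h, i, j
  1-simplices (30): ab, ae, ah, aj, bc, be, bf, bi, bj, cd, cf, cg, ch, ci, de, df, dh, di, dj, ef, eg, eh, ej, fg, fi, gh, gi, gj, hj, ij
  2-simplices (20): abe, abj, aeh, ahj, bcf, bci, bef, bij, cdh, cdi, cfg, cgh, def, dej, dfi, dhj, egh, egj, fgi, gij

so the chain groups are C_0 ≅ Z^10, C_1 ≅ Z^30, C_2 ≅ Z^20.

∂_1: C_1 → C_0 sends each edge [p,q] (with p < q) to q − p. For instance
  ∂eg = g − e.
The resulting 10×30 matrix has rank 9, and its Smith normal form has invariant factors (1,1,1,1,1,1,1,1,1).

Boundary ∂_2: C_2 → C_1 sends each 2-simplex [p,q,r] to [q,r] − [p,r] + [p,q]. For instance
  ∂egh = gh − eh + eg,
  ∂dfi = fi − di + df.
As a 30×20 matrix over Z this has rank 20, with invariant factors (1,1,1,1,1,1,1,1,1,1,1,1,1,1,1,1,1,1,1,2).

Reading off H_k = ker ∂_k / im ∂_{k+1}:

  H_0: rank C_0 − rank ∂_1 = 10 − 9 = 1, and the invariant factors of ∂_1 are all 1, so H_0 = Z.
  H_1: rank ker ∂_1 − rank ∂_2 = (30 − 9) − 20 = 1, and ∂_2 has invariant factor 2 > 1, so H_1 = Z ⊕ Z/2Z.
  H_2: rank ker ∂_2 − rank ∂_3 = (20 − 20) − 0 = 0, and there is no ∂_3, so H_2 = 0.

As a check, the Euler characteristic is 10 − 30 + 20 = 0, which agrees with 1 − 1 + 0 = 0.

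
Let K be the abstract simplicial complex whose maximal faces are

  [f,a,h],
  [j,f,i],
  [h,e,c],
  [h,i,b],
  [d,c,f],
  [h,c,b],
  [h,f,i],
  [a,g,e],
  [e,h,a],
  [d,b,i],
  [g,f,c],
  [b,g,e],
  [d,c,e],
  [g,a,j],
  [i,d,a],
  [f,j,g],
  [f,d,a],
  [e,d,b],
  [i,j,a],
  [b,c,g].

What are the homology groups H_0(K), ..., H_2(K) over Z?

Order the vertices as a < b < c < d < e < f < g < h < i < j. Listing each simplex with vertices in this order, K has dimension 2 with simplices:

  0-simplices (10): a, b, c, d, e, f, g, h, i, j
  1-simplices (30): ad, ae, af, ag, ah, ai, aj, bc, bd, be, bg, bh, bi, cd, ce, cf, cg, ch, de, df, di, eg, eh, fg, fh, fi, fj, gj, hi, ij
  2-simplices (20): adf, adi, aeg, aeh, afh, agj, aij, bcg, bch, bde, bdi, beg, bhi, cde, cdf, ceh, cfg, fgj, fhi, fij

so the chain groups are C_0 ≅ Z^10, C_1 ≅ Z^30, C_2 ≅ Z^20.

The boundary map ∂_1: C_1 → C_0 maps an edge to its endpoints' difference, ∂[p,q] = q − p. For instance
  ∂ae = e − a.
The resulting 10×30 matrix has rank 9, and its Smith normal form has invariant factors (1,1,1,1,1,1,1,1,1).

The boundary map ∂_2: C_2 → C_1 maps a triangle to the signed sum of its edges. For instance
  ∂aeh = eh − ah + ae,
  ∂ceh = eh − ch + ce.
This gives a 30×20 integer matrix of rank 20; reducing to Smith normal form yields diagonal entries (1,1,1,1,1,1,1,1,1,1,1,1,1,1,1,1,1,1,1,2).

Reading off H_k = ker ∂_k / im ∂_{k+1}:

  H_0: rank C_0 − rank ∂_1 = 10 − 9 = 1, and the invariant factors of ∂_1 are all 1, so H_0 ≅ Z.
  H_1: rank ker ∂_1 − rank ∂_2 = (30 − 9) − 20 = 1, and ∂_2 has invariant factor 2 > 1, so H_1 ≅ Z ⊕ Z/2Z.
  H_2: rank ker ∂_2 − rank ∂_3 = (20 − 20) − 0 = 0, and there is no ∂_3, so H_2 ≅ 0.

As a check, the Euler characteristic is 10 − 30 + 20 = 0, which agrees with 1 − 1 + 0 = 0.
(K is a triangulation of the Klein bottle.)

H_0 ≅ Z,  H_1 ≅ Z ⊕ Z/2Z,  H_2 = 0.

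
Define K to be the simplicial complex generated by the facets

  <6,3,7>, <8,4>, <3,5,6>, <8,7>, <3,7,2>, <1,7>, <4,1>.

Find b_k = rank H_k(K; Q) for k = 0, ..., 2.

b_0 = 1, b_1 = 1, b_2 = 0.

Order the vertices as 1 < 2 < 3 < 4 < 5 < 6 < 7 < 8. Listing each simplex with vertices in this order, K has dimension 2 with simplices:

  0-simplices (8): [1], [2], [3], [4], [5], [6], [7], [8]
  1-simplices (11): [1,4], [1,7], [2,3], [2,7], [3,5], [3,6], [3,7], [4,8], [5,6], [6,7], [7,8]
  2-simplices (3): [2,3,7], [3,5,6], [3,6,7]

so the chain groups are C_0 ≅ Z^8, C_1 ≅ Z^11, C_2 ≅ Z^3.

Boundary ∂_1: C_1 → C_0 maps an edge to its endpoints' difference, ∂[p,q] = q − p.
This gives a 8×11 integer matrix of rank 7; reducing to Smith normal form yields diagonal entries (1,1,1,1,1,1,1).

∂_2: C_2 → C_1 acts by ∂[p,q,r] = [q,r] − [p,r] + [p,q]. For instance
  ∂[3,6,7] = [6,7] − [3,7] + [3,6],
  ∂[3,5,6] = [5,6] − [3,6] + [3,5].
The 11×3 boundary matrix has rank 3 and Smith normal form diag(1,1,1).

Reading off H_k = ker ∂_k / im ∂_{k+1}:

  H_0: rank C_0 − rank ∂_1 = 8 − 7 = 1, and the invariant factors of ∂_1 are all 1, so H_0 = Z.
  H_1: rank ker ∂_1 − rank ∂_2 = (11 − 7) − 3 = 1, and the invariant factors of ∂_2 are all 1, so H_1 = Z.
  H_2: rank ker ∂_2 − rank ∂_3 = (3 − 3) − 0 = 0, and there is no ∂_3, so H_2 = 0.

As a check, the Euler characteristic is 8 − 11 + 3 = 0, which agrees with 1 − 1 + 0 = 0.

Hence the Betti numbers are b_0 = 1, b_1 = 1, b_2 = 0.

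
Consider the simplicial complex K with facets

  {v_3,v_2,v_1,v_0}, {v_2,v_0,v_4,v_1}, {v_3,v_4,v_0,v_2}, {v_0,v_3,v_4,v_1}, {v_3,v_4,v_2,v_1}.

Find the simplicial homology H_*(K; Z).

H_0 = Z,  H_1 = 0,  H_2 = 0,  H_3 = Z.

Take the total order v_0 < v_1 < v_2 < v_3 < v_4 on the vertex set. Then K (dimension 3) consists of the simplices:

  0-simplices (5): [v_0], [v_1], [v_2], [v_3], [v_4]
  1-simplices (10): [v_0,v_1], [v_0,v_2], [v_0,v_3], [v_0,v_4], [v_1,v_2], [v_1,v_3], [v_1,v_4], [v_2,v_3], [v_2,v_4], [v_3,v_4]
  2-simplices (10): [v_0,v_1,v_2], [v_0,v_1,v_3], [v_0,v_1,v_4], [v_0,v_2,v_3], [v_0,v_2,v_4], [v_0,v_3,v_4], [v_1,v_2,v_3], [v_1,v_2,v_4], [v_1,v_3,v_4], [v_2,v_3,v_4]
  3-simplices (5): [v_0,v_1,v_2,v_3], [v_0,v_1,v_2,v_4], [v_0,v_1,v_3,v_4], [v_0,v_2,v_3,v_4], [v_1,v_2,v_3,v_4]

Hence C_0 ≅ Z^5, C_1 ≅ Z^10, C_2 ≅ Z^10, C_3 ≅ Z^5.

Boundary ∂_1: C_1 → C_0 sends each edge [p,q] (with p < q) to q − p. For instance
  ∂[v_1,v_4] = [v_4] − [v_1].
The 5×10 boundary matrix has rank 4 and Smith normal form diag(1,1,1,1).

Boundary ∂_2: C_2 → C_1 maps a triangle to the signed sum of its edges. For instance
  ∂[v_0,v_2,v_4] = [v_2,v_4] − [v_0,v_4] + [v_0,v_2],
  ∂[v_0,v_1,v_4] = [v_1,v_4] − [v_0,v_4] + [v_0,v_1].
This gives a 10×10 integer matrix of rank 6; reducing to Smith normal form yields diagonal entries (1,1,1,1,1,1).

Boundary ∂_3: C_3 → C_2 sends each 3-simplex σ to the alternating sum Σ_i (−1)^i (σ with its i-th vertex removed). For instance
  ∂[v_1,v_2,v_3,v_4] = [v_2,v_3,v_4] − [v_1,v_3,v_4] + [v_1,v_2,v_4] − [v_1,v_2,v_3],
  ∂[v_0,v_1,v_3,v_4] = [v_1,v_3,v_4] − [v_0,v_3,v_4] + [v_0,v_1,v_4] − [v_0,v_1,v_3].
As a 10×5 matrix over Z this has rank 4, with invariant factors (1,1,1,1).

Reading off H_k = ker ∂_k / im ∂_{k+1}:

  H_0: rank C_0 − rank ∂_1 = 5 − 4 = 1, and the invariant factors of ∂_1 are all 1, so H_0 ≅ Z.
  H_1: rank ker ∂_1 − rank ∂_2 = (10 − 4) − 6 = 0, and the invariant factors of ∂_2 are all 1, so H_1 ≅ 0.
  H_2: rank ker ∂_2 − rank ∂_3 = (10 − 6) − 4 = 0, and the invariant factors of ∂_3 are all 1, so H_2 ≅ 0.
  H_3: rank ker ∂_3 − rank ∂_4 = (5 − 4) − 0 = 1, and there is no ∂_4, so H_3 ≅ Z.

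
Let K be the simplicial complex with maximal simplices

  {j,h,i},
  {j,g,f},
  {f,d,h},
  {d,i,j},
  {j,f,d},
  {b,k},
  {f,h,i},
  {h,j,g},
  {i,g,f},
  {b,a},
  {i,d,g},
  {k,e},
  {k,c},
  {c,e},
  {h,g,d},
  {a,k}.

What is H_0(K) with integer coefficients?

H_0 = Z^2.

Order the vertices as a < b < c < d < e < f < g < h < i < j < k. Listing each simplex with vertices in this order, K has dimension 2 with simplices:

  0-simplices (11): a, b, c, d, e, f, g, h, i, j, k
  1-simplices (21): ab, ak, bk, ce, ck, df, dg, dh, di, dj, ek, fg, fh, fi, fj, gh, gi, gj, hi, hj, ij
  2-simplices (10): dfh, dfj, dgh, dgi, dij, fgi, fgj, fhi, ghj, hij

Hence C_0 ≅ Z^11, C_1 ≅ Z^21, C_2 ≅ Z^10.

∂_1: C_1 → C_0 sends each edge [p,q] (with p < q) to q − p.
As a 11×21 matrix over Z this has rank 9, with invariant factors (1,1,1,1,1,1,1,1,1).

Boundary ∂_2: C_2 → C_1 sends each 2-simplex [p,q,r] to [q,r] − [p,r] + [p,q]. For instance
  ∂dfj = fj − dj + df,
  ∂dgh = gh − dh + dg.
As a 21×10 matrix over Z this has rank 10, with invariant factors (1,1,1,1,1,1,1,1,1,2).

Now H_k = ker ∂_k / im ∂_{k+1}, so:

  H_0: rank C_0 − rank ∂_1 = 11 − 9 = 2, and the invariant factors of ∂_1 are all 1, so H_0 ≅ Z^2.

(K is a triangulation of the disjoint union of a wedge of 2 circles and the real projective plane RP^2.)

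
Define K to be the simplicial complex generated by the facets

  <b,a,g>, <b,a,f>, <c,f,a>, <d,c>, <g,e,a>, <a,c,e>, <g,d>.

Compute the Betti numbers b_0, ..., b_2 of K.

b_0 = 1, b_1 = 1, b_2 = 0.

We work with the vertex ordering a < b < c < d < e < f < g. The simplices of K, each written with vertices in increasing order, are:

  0-simplices (7): a, b, c, d, e, f, g
  1-simplices (12): ab, ac, ae, af, ag, bf, bg, cd, ce, cf, dg, eg
  2-simplices (5): abf, abg, ace, acf, aeg

Hence C_0 ≅ Z^7, C_1 ≅ Z^12, C_2 ≅ Z^5.

Boundary ∂_1: C_1 → C_0 sends each edge [p,q] (with p < q) to q − p. For instance
  ∂ae = e − a.
The resulting 7×12 matrix has rank 6, and its Smith normal form has invariant factors (1,1,1,1,1,1).

The boundary map ∂_2: C_2 → C_1 sends each 2-simplex [p,q,r] to [q,r] − [p,r] + [p,q]. For instance
  ∂aeg = eg − ag + ae,
  ∂ace = ce − ae + ac.
As a 12×5 matrix over Z this has rank 5, with invariant factors (1,1,1,1,1).

Now H_k = ker ∂_k / im ∂_{k+1}, so:

  H_0: rank C_0 − rank ∂_1 = 7 − 6 = 1, and the invariant factors of ∂_1 are all 1, so H_0 ≅ Z.
  H_1: rank ker ∂_1 − rank ∂_2 = (12 − 6) − 5 = 1, and the invariant factors of ∂_2 are all 1, so H_1 ≅ Z.
  H_2: rank ker ∂_2 − rank ∂_3 = (5 − 5) − 0 = 0, and there is no ∂_3, so H_2 ≅ 0.

Hence the Betti numbers are b_0 = 1, b_1 = 1, b_2 = 0.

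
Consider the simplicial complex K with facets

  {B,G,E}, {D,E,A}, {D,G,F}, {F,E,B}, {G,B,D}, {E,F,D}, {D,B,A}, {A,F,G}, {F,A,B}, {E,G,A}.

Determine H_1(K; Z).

H_1 = Z/2.

K has 6 vertices, 15 edges, 10 triangles.
rank ∂_1 = 5, rank ∂_2 = 10 ⇒ b_1 = 15 − 5 − 10 = 0; ∂_2 has invariant factor(s) [2] giving torsion. So H_1 ≅ Z/2.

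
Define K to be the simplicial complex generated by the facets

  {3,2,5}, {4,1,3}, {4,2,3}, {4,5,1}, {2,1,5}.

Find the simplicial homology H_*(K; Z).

Order the vertices as 1 < 2 < 3 < 4 < 5. Listing each simplex with vertices in this order, K has dimension 2 with simplices:

  0-simplices (5): [1], [2], [3], [4], [5]
  1-simplices (10): [1,2], [1,3], [1,4], [1,5], [2,3], [2,4], [2,5], [3,4], [3,5], [4,5]
  2-simplices (5): [1,2,5], [1,3,4], [1,4,5], [2,3,4], [2,3,5]

Hence C_0 ≅ Z^5, C_1 ≅ Z^10, C_2 ≅ Z^5.

Boundary ∂_1: C_1 → C_0 is given by ∂[p,q] = [q] − [p]. For instance
  ∂[3,5] = [5] − [3].
The 5×10 boundary matrix has rank 4 and Smith normal form diag(1,1,1,1).

∂_2: C_2 → C_1 sends each 2-simplex [p,q,r] to [q,r] − [p,r] + [p,q]. For instance
  ∂[2,3,4] = [3,4] − [2,4] + [2,3],
  ∂[1,3,4] = [3,4] − [1,4] + [1,3].
The resulting 10×5 matrix has rank 5, and its Smith normal form has invariant factors (1,1,1,1,1).

Now H_k = ker ∂_k / im ∂_{k+1}, so:

  H_0: rank C_0 − rank ∂_1 = 5 − 4 = 1, and the invariant factors of ∂_1 are all 1, so H_0 ≅ Z.
  H_1: rank ker ∂_1 − rank ∂_2 = (10 − 4) − 5 = 1, and the invariant factors of ∂_2 are all 1, so H_1 ≅ Z.
  H_2: rank ker ∂_2 − rank ∂_3 = (5 − 5) − 0 = 0, and there is no ∂_3, so H_2 ≅ 0.

(K is a triangulation of the Möbius band.)

H_0 = Z,  H_1 = Z,  H_2 = 0.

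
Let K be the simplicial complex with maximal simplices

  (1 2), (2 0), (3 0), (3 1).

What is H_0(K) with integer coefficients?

Fix the vertex order 0 < 1 < 2 < 3 and write every simplex with vertices in increasing order. Then dim K = 1 and the simplices of K are:

  0-simplices (4): [0], [1], [2], [3]
  1-simplices (4): [0,2], [0,3], [1,2], [1,3]

so the chain groups are C_0 ≅ Z^4, C_1 ≅ Z^4.

∂_1: C_1 → C_0 maps an edge to its endpoints' difference, ∂[p,q] = q − p.
This gives a 4×4 integer matrix of rank 3; reducing to Smith normal form yields diagonal entries (1,1,1).

From H_k ≅ ker(∂_k) / im(∂_{k+1}) we obtain:

  H_0: rank C_0 − rank ∂_1 = 4 − 3 = 1, and the invariant factors of ∂_1 are all 1, so H_0 = Z.

(K is a triangulation of the circle S^1.)

H_0 ≅ Z.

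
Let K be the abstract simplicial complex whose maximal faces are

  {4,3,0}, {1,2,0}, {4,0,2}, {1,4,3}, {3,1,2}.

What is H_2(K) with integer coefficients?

H_2 = 0.

Fix the vertex order 0 < 1 < 2 < 3 < 4 and write every simplex with vertices in increasing order. Then dim K = 2 and the simplices of K are:

  0-simplices (5): [0], [1], [2], [3], [4]
  1-simplices (10): [0,1], [0,2], [0,3], [0,4], [1,2], [1,3], [1,4], [2,3], [2,4], [3,4]
  2-simplices (5): [0,1,2], [0,2,4], [0,3,4], [1,2,3], [1,3,4]

Hence C_0 ≅ Z^5, C_1 ≅ Z^10, C_2 ≅ Z^5.

Boundary ∂_1: C_1 → C_0 maps an edge to its endpoints' difference, ∂[p,q] = q − p. For instance
  ∂[0,4] = [4] − [0].
As a 5×10 matrix over Z this has rank 4, with invariant factors (1,1,1,1).

Boundary ∂_2: C_2 → C_1 maps a triangle to the signed sum of its edges. For instance
  ∂[1,3,4] = [3,4] − [1,4] + [1,3],
  ∂[1,2,3] = [2,3] − [1,3] + [1,2].
The 10×5 boundary matrix has rank 5 and Smith normal form diag(1,1,1,1,1).

Now H_k = ker ∂_k / im ∂_{k+1}, so:

  H_2: rank ker ∂_2 − rank ∂_3 = (5 − 5) − 0 = 0, and there is no ∂_3, so H_2 = 0.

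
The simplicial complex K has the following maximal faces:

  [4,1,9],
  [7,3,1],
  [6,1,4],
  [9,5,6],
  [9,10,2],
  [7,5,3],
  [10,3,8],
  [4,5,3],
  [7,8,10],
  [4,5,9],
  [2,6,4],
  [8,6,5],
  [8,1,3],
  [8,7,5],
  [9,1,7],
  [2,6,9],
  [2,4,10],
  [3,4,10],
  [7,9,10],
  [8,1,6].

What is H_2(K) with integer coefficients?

Order the vertices as 1 < 2 < 3 < 4 < 5 < 6 < 7 < 8 < 9 < 10. Listing each simplex with vertices in this order, K has dimension 2 with simplices:

  0-simplices (10): [1], [2], [3], [4], [5], [6], [7], [8], [9], [10]
  1-simplices (30): (30 of them)
  2-simplices (20): (20 of them)

so the chain groups are C_0 ≅ Z^10, C_1 ≅ Z^30, C_2 ≅ Z^20.

∂_1: C_1 → C_0 maps an edge to its endpoints' difference, ∂[p,q] = q − p. For instance
  ∂[1,6] = [6] − [1].
As a 10×30 matrix over Z this has rank 9, with invariant factors (1,1,1,1,1,1,1,1,1).

Boundary ∂_2: C_2 → C_1 sends each 2-simplex [p,q,r] to [q,r] − [p,r] + [p,q]. For instance
  ∂[3,8,10] = [8,10] − [3,10] + [3,8],
  ∂[5,6,9] = [6,9] − [5,9] + [5,6].
The resulting 30×20 matrix has rank 20, and its Smith normal form has invariant factors (1,1,1,1,1,1,1,1,1,1,1,1,1,1,1,1,1,1,1,2).

From H_k ≅ ker(∂_k) / im(∂_{k+1}) we obtain:

  H_2: rank ker ∂_2 − rank ∂_3 = (20 − 20) − 0 = 0, and there is no ∂_3, so H_2 = 0.

H_2 ≅ 0.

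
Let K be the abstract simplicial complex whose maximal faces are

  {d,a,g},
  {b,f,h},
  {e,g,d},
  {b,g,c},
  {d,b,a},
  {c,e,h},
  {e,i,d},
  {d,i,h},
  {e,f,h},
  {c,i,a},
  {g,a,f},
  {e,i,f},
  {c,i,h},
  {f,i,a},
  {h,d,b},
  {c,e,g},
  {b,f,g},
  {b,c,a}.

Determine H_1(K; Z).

H_1 = Z ⊕ Z/2.

Order the vertices as a < b < c < d < e < f < g < h < i. Listing each simplex with vertices in this order, K has dimension 2 with simplices:

  0-simplices (9): a, b, c, d, e, f, g, h, i
  1-simplices (27): ab, ac, ad, af, ag, ai, bc, bd, bf, bg, bh, ce, cg, ch, ci, de, dg, dh, di, ef, eg, eh, ei, fg, fh, fi, hi
  2-simplices (18): abc, abd, aci, adg, afg, afi, bcg, bdh, bfg, bfh, ceg, ceh, chi, deg, dei, dhi, efh, efi

giving chain groups C_0 ≅ Z^9, C_1 ≅ Z^27, C_2 ≅ Z^18.

Boundary ∂_1: C_1 → C_0 sends each edge [p,q] (with p < q) to q − p.
This gives a 9×27 integer matrix of rank 8; reducing to Smith normal form yields diagonal entries (1,1,1,1,1,1,1,1).

Boundary ∂_2: C_2 → C_1 sends each 2-simplex [p,q,r] to [q,r] − [p,r] + [p,q]. For instance
  ∂afg = fg − ag + af,
  ∂efi = fi − ei + ef.
As a 27×18 matrix over Z this has rank 18, with invariant factors (1,1,1,1,1,1,1,1,1,1,1,1,1,1,1,1,1,2).

Computing H_k = (kernel of ∂_k) / (image of ∂_{k+1}):

  H_1: rank ker ∂_1 − rank ∂_2 = (27 − 8) − 18 = 1, and ∂_2 has invariant factor 2 > 1, so H_1 = Z ⊕ Z/2.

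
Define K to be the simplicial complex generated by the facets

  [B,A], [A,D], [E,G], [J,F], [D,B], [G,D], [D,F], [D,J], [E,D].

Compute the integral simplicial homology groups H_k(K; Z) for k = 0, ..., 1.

Fix the vertex order A < B < D < E < F < G < J and write every simplex with vertices in increasing order. Then dim K = 1 and the simplices of K are:

  0-simplices (7): A, B, D, E, F, G, J
  1-simplices (9): AB, AD, BD, DE, DF, DG, DJ, EG, FJ

giving chain groups C_0 ≅ Z^7, C_1 ≅ Z^9.

Boundary ∂_1: C_1 → C_0 is given by ∂[p,q] = [q] − [p].
The 7×9 boundary matrix has rank 6 and Smith normal form diag(1,1,1,1,1,1).

Reading off H_k = ker ∂_k / im ∂_{k+1}:

  H_0: rank C_0 − rank ∂_1 = 7 − 6 = 1, and the invariant factors of ∂_1 are all 1, so H_0 ≅ Z.
  H_1: rank ker ∂_1 − rank ∂_2 = (9 − 6) − 0 = 3, and there is no ∂_2, so H_1 ≅ Z^3.

As a check, the Euler characteristic is 7 − 9 = -2, which agrees with 1 − 3 = -2.

H_0 = Z,  H_1 = Z^3.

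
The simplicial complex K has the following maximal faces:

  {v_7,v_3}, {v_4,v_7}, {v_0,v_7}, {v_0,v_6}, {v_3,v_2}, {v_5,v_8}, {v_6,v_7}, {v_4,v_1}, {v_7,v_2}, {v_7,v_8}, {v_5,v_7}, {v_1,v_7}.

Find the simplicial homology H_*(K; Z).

K has 9 vertices, 12 edges.
rank ∂_0 = 0, rank ∂_1 = 8 ⇒ b_0 = 9 − 0 − 8 = 1; all invariant factors of ∂_1 are 1 so no torsion. So H_0 ≅ Z.
rank ∂_1 = 8, rank ∂_2 = 0 ⇒ b_1 = 12 − 8 − 0 = 4. So H_1 ≅ Z^4.

H_0 ≅ Z,  H_1 ≅ Z^4.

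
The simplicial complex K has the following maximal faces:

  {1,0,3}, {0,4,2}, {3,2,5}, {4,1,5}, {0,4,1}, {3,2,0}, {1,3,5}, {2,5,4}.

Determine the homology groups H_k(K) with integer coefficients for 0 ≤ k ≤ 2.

Take the total order 0 < 1 < 2 < 3 < 4 < 5 on the vertex set. Then K (dimension 2) consists of the simplices:

  0-simplices (6): [0], [1], [2], [3], [4], [5]
  1-simplices (12): [0,1], [0,2], [0,3], [0,4], [1,3], [1,4], [1,5], [2,3], [2,4], [2,5], [3,5], [4,5]
  2-simplices (8): [0,1,3], [0,1,4], [0,2,3], [0,2,4], [1,3,5], [1,4,5], [2,3,5], [2,4,5]

Hence C_0 ≅ Z^6, C_1 ≅ Z^12, C_2 ≅ Z^8.

∂_1: C_1 → C_0 maps an edge to its endpoints' difference, ∂[p,q] = q − p. For instance
  ∂[1,5] = [5] − [1].
The 6×12 boundary matrix has rank 5 and Smith normal form diag(1,1,1,1,1).

The boundary map ∂_2: C_2 → C_1 acts by ∂[p,q,r] = [q,r] − [p,r] + [p,q]. For instance
  ∂[0,1,3] = [1,3] − [0,3] + [0,1],
  ∂[2,3,5] = [3,5] − [2,5] + [2,3].
As a 12×8 matrix over Z this has rank 7, with invariant factors (1,1,1,1,1,1,1).

Reading off H_k = ker ∂_k / im ∂_{k+1}:

  H_0: rank C_0 − rank ∂_1 = 6 − 5 = 1, and the invariant factors of ∂_1 are all 1, so H_0 = Z.
  H_1: rank ker ∂_1 − rank ∂_2 = (12 − 5) − 7 = 0, and the invariant factors of ∂_2 are all 1, so H_1 = 0.
  H_2: rank ker ∂_2 − rank ∂_3 = (8 − 7) − 0 = 1, and there is no ∂_3, so H_2 = Z.

H_0 ≅ Z,  H_1 = 0,  H_2 ≅ Z.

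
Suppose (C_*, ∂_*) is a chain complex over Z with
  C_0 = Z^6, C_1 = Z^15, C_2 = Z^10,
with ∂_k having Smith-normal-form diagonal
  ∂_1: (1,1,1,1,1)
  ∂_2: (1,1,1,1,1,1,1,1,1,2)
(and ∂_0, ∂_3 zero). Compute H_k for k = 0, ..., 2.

H_0: b_0 = 6 − 0 − 5 = 1; torsion from ∂_1 factors > 1: none. So H_0 = Z.
H_1: b_1 = 15 − 5 − 10 = 0; torsion from ∂_2 factors > 1: [2]. So H_1 = Z/2Z.
H_2: b_2 = 10 − 10 − 0 = 0; torsion from ∂_3 factors > 1: none. So H_2 = 0.

H_0 = Z,  H_1 = Z/2Z,  H_2 = 0.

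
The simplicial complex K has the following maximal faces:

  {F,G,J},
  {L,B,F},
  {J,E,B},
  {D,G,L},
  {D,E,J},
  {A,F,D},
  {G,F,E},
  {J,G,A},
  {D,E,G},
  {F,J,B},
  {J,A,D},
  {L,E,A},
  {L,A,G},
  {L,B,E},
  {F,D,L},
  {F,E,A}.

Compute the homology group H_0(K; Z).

H_0 = Z.

Take the total order A < B < D < E < F < G < J < L on the vertex set. Then K (dimension 2) consists of the simplices:

  0-simplices (8): A, B, D, E, F, G, J, L
  1-simplices (24): AD, AE, AF, AG, AJ, AL, BE, BF, BJ, BL, DE, DF, DG, DJ, DL, EF, EG, EJ, EL, FG, FJ, FL, GJ, GL
  2-simplices (16): ADF, ADJ, AEF, AEL, AGJ, AGL, BEJ, BEL, BFJ, BFL, DEG, DEJ, DFL, DGL, EFG, FGJ

giving chain groups C_0 ≅ Z^8, C_1 ≅ Z^24, C_2 ≅ Z^16.

∂_1: C_1 → C_0 sends each edge [p,q] (with p < q) to q − p. For instance
  ∂AL = L − A.
This gives a 8×24 integer matrix of rank 7; reducing to Smith normal form yields diagonal entries (1,1,1,1,1,1,1).

The boundary map ∂_2: C_2 → C_1 sends each 2-simplex [p,q,r] to [q,r] − [p,r] + [p,q]. For instance
  ∂BEJ = EJ − BJ + BE,
  ∂ADJ = DJ − AJ + AD.
As a 24×16 matrix over Z this has rank 15, with invariant factors (1,1,1,1,1,1,1,1,1,1,1,1,1,1,1).

From H_k ≅ ker(∂_k) / im(∂_{k+1}) we obtain:

  H_0: rank C_0 − rank ∂_1 = 8 − 7 = 1, and the invariant factors of ∂_1 are all 1, so H_0 = Z.

(K is a triangulation of the torus T^2.)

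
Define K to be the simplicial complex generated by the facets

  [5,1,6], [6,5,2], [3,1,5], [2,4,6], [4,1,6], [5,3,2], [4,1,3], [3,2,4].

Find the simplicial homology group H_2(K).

Fix the vertex order 1 < 2 < 3 < 4 < 5 < 6 and write every simplex with vertices in increasing order. Then dim K = 2 and the simplices of K are:

  0-simplices (6): [1], [2], [3], [4], [5], [6]
  1-simplices (12): [1,3], [1,4], [1,5], [1,6], [2,3], [2,4], [2,5], [2,6], [3,4], [3,5], [4,6], [5,6]
  2-simplices (8): [1,3,4], [1,3,5], [1,4,6], [1,5,6], [2,3,4], [2,3,5], [2,4,6], [2,5,6]

Hence C_0 ≅ Z^6, C_1 ≅ Z^12, C_2 ≅ Z^8.

Boundary ∂_1: C_1 → C_0 sends each edge [p,q] (with p < q) to q − p. For instance
  ∂[2,3] = [3] − [2].
The resulting 6×12 matrix has rank 5, and its Smith normal form has invariant factors (1,1,1,1,1).

The boundary map ∂_2: C_2 → C_1 acts by ∂[p,q,r] = [q,r] − [p,r] + [p,q]. For instance
  ∂[2,3,5] = [3,5] − [2,5] + [2,3],
  ∂[2,4,6] = [4,6] − [2,6] + [2,4].
The 12×8 boundary matrix has rank 7 and Smith normal form diag(1,1,1,1,1,1,1).

Computing H_k = (kernel of ∂_k) / (image of ∂_{k+1}):

  H_2: rank ker ∂_2 − rank ∂_3 = (8 − 7) − 0 = 1, and there is no ∂_3, so H_2 ≅ Z.

(K is a triangulation of the 2-sphere S^2.)

H_2 = Z.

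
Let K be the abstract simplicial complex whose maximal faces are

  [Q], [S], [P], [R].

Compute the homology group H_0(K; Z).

We work with the vertex ordering P < Q < R < S. The simplices of K, each written with vertices in increasing order, are:

  0-simplices (4): P, Q, R, S

giving chain groups C_0 ≅ Z^4.

Reading off H_k = ker ∂_k / im ∂_{k+1}:

  H_0: rank C_0 − rank ∂_1 = 4 − 0 = 4, and there is no ∂_1, so H_0 ≅ Z^4.

H_0 = Z^4.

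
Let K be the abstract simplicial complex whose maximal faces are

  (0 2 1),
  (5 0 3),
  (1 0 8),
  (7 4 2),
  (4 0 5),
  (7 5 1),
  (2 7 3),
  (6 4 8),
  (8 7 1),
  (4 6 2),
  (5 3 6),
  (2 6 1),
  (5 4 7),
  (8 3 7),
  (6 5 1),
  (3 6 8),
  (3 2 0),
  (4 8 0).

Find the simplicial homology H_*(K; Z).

Take the total order 0 < 1 < 2 < 3 < 4 < 5 < 6 < 7 < 8 on the vertex set. Then K (dimension 2) consists of the simplices:

  0-simplices (9): [0], [1], [2], [3], [4], [5], [6], [7], [8]
  1-simplices (27): (27 of them)
  2-simplices (18): [0,1,2], [0,1,8], [0,2,3], [0,3,5], [0,4,5], [0,4,8], [1,2,6], [1,5,6], [1,5,7], [1,7,8], [2,3,7], [2,4,6], [2,4,7], [3,5,6], [3,6,8], [3,7,8], [4,5,7], [4,6,8]

Hence C_0 ≅ Z^9, C_1 ≅ Z^27, C_2 ≅ Z^18.

Boundary ∂_1: C_1 → C_0 is given by ∂[p,q] = [q] − [p]. For instance
  ∂[4,5] = [5] − [4].
The resulting 9×27 matrix has rank 8, and its Smith normal form has invariant factors (1,1,1,1,1,1,1,1).

The boundary map ∂_2: C_2 → C_1 maps a triangle to the signed sum of its edges. For instance
  ∂[2,4,7] = [4,7] − [2,7] + [2,4],
  ∂[2,3,7] = [3,7] − [2,7] + [2,3].
As a 27×18 matrix over Z this has rank 17, with invariant factors (1,1,1,1,1,1,1,1,1,1,1,1,1,1,1,1,1).

Now H_k = ker ∂_k / im ∂_{k+1}, so:

  H_0: rank C_0 − rank ∂_1 = 9 − 8 = 1, and the invariant factors of ∂_1 are all 1, so H_0 ≅ Z.
  H_1: rank ker ∂_1 − rank ∂_2 = (27 − 8) − 17 = 2, and the invariant factors of ∂_2 are all 1, so H_1 ≅ Z^2.
  H_2: rank ker ∂_2 − rank ∂_3 = (18 − 17) − 0 = 1, and there is no ∂_3, so H_2 ≅ Z.

As a check, the Euler characteristic is 9 − 27 + 18 = 0, which agrees with 1 − 2 + 1 = 0.
(K is a triangulation of the torus T^2.)

H_0 = Z,  H_1 = Z^2,  H_2 = Z.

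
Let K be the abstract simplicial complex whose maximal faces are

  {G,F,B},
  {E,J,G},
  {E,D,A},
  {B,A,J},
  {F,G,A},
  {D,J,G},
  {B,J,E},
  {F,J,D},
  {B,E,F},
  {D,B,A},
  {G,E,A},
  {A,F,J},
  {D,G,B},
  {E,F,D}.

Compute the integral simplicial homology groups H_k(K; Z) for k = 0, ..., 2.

H_0 ≅ Z,  H_1 ≅ Z^2,  H_2 ≅ Z.

Take the total order A < B < D < E < F < G < J on the vertex set. Then K (dimension 2) consists of the simplices:

  0-simplices (7): A, B, D, E, F, G, J
  1-simplices (21): AB, AD, AE, AF, AG, AJ, BD, BE, BF, BG, BJ, DE, DF, DG, DJ, EF, EG, EJ, FG, FJ, GJ
  2-simplices (14): ABD, ABJ, ADE, AEG, AFG, AFJ, BDG, BEF, BEJ, BFG, DEF, DFJ, DGJ, EGJ

Hence C_0 ≅ Z^7, C_1 ≅ Z^21, C_2 ≅ Z^14.

Boundary ∂_1: C_1 → C_0 sends each edge [p,q] (with p < q) to q − p. For instance
  ∂BE = E − B.
As a 7×21 matrix over Z this has rank 6, with invariant factors (1,1,1,1,1,1).

∂_2: C_2 → C_1 sends each 2-simplex [p,q,r] to [q,r] − [p,r] + [p,q]. For instance
  ∂BDG = DG − BG + BD,
  ∂AFJ = FJ − AJ + AF.
The 21×14 boundary matrix has rank 13 and Smith normal form diag(1,1,1,1,1,1,1,1,1,1,1,1,1).

From H_k ≅ ker(∂_k) / im(∂_{k+1}) we obtain:

  H_0: rank C_0 − rank ∂_1 = 7 − 6 = 1, and the invariant factors of ∂_1 are all 1, so H_0 ≅ Z.
  H_1: rank ker ∂_1 − rank ∂_2 = (21 − 6) − 13 = 2, and the invariant factors of ∂_2 are all 1, so H_1 ≅ Z^2.
  H_2: rank ker ∂_2 − rank ∂_3 = (14 − 13) − 0 = 1, and there is no ∂_3, so H_2 ≅ Z.

(K is a triangulation of the torus T^2.)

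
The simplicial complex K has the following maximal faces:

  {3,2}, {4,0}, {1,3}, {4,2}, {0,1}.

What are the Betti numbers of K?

b_0 = 1, b_1 = 1.

K has 5 vertices, 5 edges.
rank ∂_0 = 0, rank ∂_1 = 4 ⇒ b_0 = 5 − 0 − 4 = 1; all invariant factors of ∂_1 are 1 so no torsion. So H_0 = Z.
rank ∂_1 = 4, rank ∂_2 = 0 ⇒ b_1 = 5 − 4 − 0 = 1. So H_1 = Z.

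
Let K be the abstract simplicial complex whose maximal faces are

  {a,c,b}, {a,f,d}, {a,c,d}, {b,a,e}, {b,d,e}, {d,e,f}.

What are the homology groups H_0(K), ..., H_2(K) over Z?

Order the vertices as a < b < c < d < e < f. Listing each simplex with vertices in this order, K has dimension 2 with simplices:

  0-simplices (6): a, b, c, d, e, f
  1-simplices (12): ab, ac, ad, ae, af, bc, bd, be, cd, de, df, ef
  2-simplices (6): abc, abe, acd, adf, bde, def

giving chain groups C_0 ≅ Z^6, C_1 ≅ Z^12, C_2 ≅ Z^6.

The boundary map ∂_1: C_1 → C_0 sends each edge [p,q] (with p < q) to q − p.
The resulting 6×12 matrix has rank 5, and its Smith normal form has invariant factors (1,1,1,1,1).

Boundary ∂_2: C_2 → C_1 sends each 2-simplex [p,q,r] to [q,r] − [p,r] + [p,q]. For instance
  ∂bde = de − be + bd,
  ∂adf = df − af + ad.
The 12×6 boundary matrix has rank 6 and Smith normal form diag(1,1,1,1,1,1).

Now H_k = ker ∂_k / im ∂_{k+1}, so:

  H_0: rank C_0 − rank ∂_1 = 6 − 5 = 1, and the invariant factors of ∂_1 are all 1, so H_0 = Z.
  H_1: rank ker ∂_1 − rank ∂_2 = (12 − 5) − 6 = 1, and the invariant factors of ∂_2 are all 1, so H_1 = Z.
  H_2: rank ker ∂_2 − rank ∂_3 = (6 − 6) − 0 = 0, and there is no ∂_3, so H_2 = 0.

(K is a triangulation of the cylinder S^1 x I.)

H_0 = Z,  H_1 = Z,  H_2 = 0.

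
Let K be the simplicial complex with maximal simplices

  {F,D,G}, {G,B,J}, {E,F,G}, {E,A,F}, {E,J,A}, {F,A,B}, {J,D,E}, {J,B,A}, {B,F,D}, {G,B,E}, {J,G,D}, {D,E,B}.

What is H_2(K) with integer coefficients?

We work with the vertex ordering A < B < D < E < F < G < J. The simplices of K, each written with vertices in increasing order, are:

  0-simplices (7): A, B, D, E, F, G, J
  1-simplices (18): AB, AE, AF, AJ, BD, BE, BF, BG, BJ, DE, DF, DG, DJ, EF, EG, EJ, FG, GJ
  2-simplices (12): ABF, ABJ, AEF, AEJ, BDE, BDF, BEG, BGJ, DEJ, DFG, DGJ, EFG

Hence C_0 ≅ Z^7, C_1 ≅ Z^18, C_2 ≅ Z^12.

The boundary map ∂_1: C_1 → C_0 is given by ∂[p,q] = [q] − [p]. For instance
  ∂DE = E − D.
As a 7×18 matrix over Z this has rank 6, with invariant factors (1,1,1,1,1,1).

Boundary ∂_2: C_2 → C_1 maps a triangle to the signed sum of its edges. For instance
  ∂DGJ = GJ − DJ + DG,
  ∂BDE = DE − BE + BD.
This gives a 18×12 integer matrix of rank 12; reducing to Smith normal form yields diagonal entries (1,1,1,1,1,1,1,1,1,1,1,2).

Computing H_k = (kernel of ∂_k) / (image of ∂_{k+1}):

  H_2: rank ker ∂_2 − rank ∂_3 = (12 − 12) − 0 = 0, and there is no ∂_3, so H_2 ≅ 0.

H_2 ≅ 0.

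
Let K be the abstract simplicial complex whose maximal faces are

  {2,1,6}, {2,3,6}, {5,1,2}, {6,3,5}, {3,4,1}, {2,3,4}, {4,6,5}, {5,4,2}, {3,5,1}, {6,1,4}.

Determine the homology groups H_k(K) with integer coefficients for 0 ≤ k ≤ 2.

Take the total order 1 < 2 < 3 < 4 < 5 < 6 on the vertex set. Then K (dimension 2) consists of the simplices:

  0-simplices (6): [1], [2], [3], [4], [5], [6]
  1-simplices (15): [1,2], [1,3], [1,4], [1,5], [1,6], [2,3], [2,4], [2,5], [2,6], [3,4], [3,5], [3,6], [4,5], [4,6], [5,6]
  2-simplices (10): [1,2,5], [1,2,6], [1,3,4], [1,3,5], [1,4,6], [2,3,4], [2,3,6], [2,4,5], [3,5,6], [4,5,6]

so the chain groups are C_0 ≅ Z^6, C_1 ≅ Z^15, C_2 ≅ Z^10.

∂_1: C_1 → C_0 maps an edge to its endpoints' difference, ∂[p,q] = q − p.
This gives a 6×15 integer matrix of rank 5; reducing to Smith normal form yields diagonal entries (1,1,1,1,1).

∂_2: C_2 → C_1 maps a triangle to the signed sum of its edges. For instance
  ∂[2,3,6] = [3,6] − [2,6] + [2,3],
  ∂[1,4,6] = [4,6] − [1,6] + [1,4].
The resulting 15×10 matrix has rank 10, and its Smith normal form has invariant factors (1,1,1,1,1,1,1,1,1,2).

Computing H_k = (kernel of ∂_k) / (image of ∂_{k+1}):

  H_0: rank C_0 − rank ∂_1 = 6 − 5 = 1, and the invariant factors of ∂_1 are all 1, so H_0 = Z.
  H_1: rank ker ∂_1 − rank ∂_2 = (15 − 5) − 10 = 0, and ∂_2 has invariant factor 2 > 1, so H_1 = Z/2Z.
  H_2: rank ker ∂_2 − rank ∂_3 = (10 − 10) − 0 = 0, and there is no ∂_3, so H_2 = 0.

(K is a triangulation of the real projective plane RP^2.)

H_0 = Z,  H_1 = Z/2Z,  H_2 = 0.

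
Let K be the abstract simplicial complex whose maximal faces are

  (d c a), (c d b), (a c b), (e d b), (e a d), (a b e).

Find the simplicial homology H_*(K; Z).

H_0 ≅ Z,  H_1 = 0,  H_2 ≅ Z.

Fix the vertex order a < b < c < d < e and write every simplex with vertices in increasing order. Then dim K = 2 and the simplices of K are:

  0-simplices (5): a, b, c, d, e
  1-simplices (9): ab, ac, ad, ae, bc, bd, be, cd, de
  2-simplices (6): abc, abe, acd, ade, bcd, bde

so the chain groups are C_0 ≅ Z^5, C_1 ≅ Z^9, C_2 ≅ Z^6.

Boundary ∂_1: C_1 → C_0 is given by ∂[p,q] = [q] − [p]. For instance
  ∂ad = d − a.
The resulting 5×9 matrix has rank 4, and its Smith normal form has invariant factors (1,1,1,1).

The boundary map ∂_2: C_2 → C_1 maps a triangle to the signed sum of its edges. For instance
  ∂bcd = cd − bd + bc,
  ∂abe = be − ae + ab.
This gives a 9×6 integer matrix of rank 5; reducing to Smith normal form yields diagonal entries (1,1,1,1,1).

Now H_k = ker ∂_k / im ∂_{k+1}, so:

  H_0: rank C_0 − rank ∂_1 = 5 − 4 = 1, and the invariant factors of ∂_1 are all 1, so H_0 = Z.
  H_1: rank ker ∂_1 − rank ∂_2 = (9 − 4) − 5 = 0, and the invariant factors of ∂_2 are all 1, so H_1 = 0.
  H_2: rank ker ∂_2 − rank ∂_3 = (6 − 5) − 0 = 1, and there is no ∂_3, so H_2 = Z.

As a check, the Euler characteristic is 5 − 9 + 6 = 2, which agrees with 1 − 0 + 1 = 2.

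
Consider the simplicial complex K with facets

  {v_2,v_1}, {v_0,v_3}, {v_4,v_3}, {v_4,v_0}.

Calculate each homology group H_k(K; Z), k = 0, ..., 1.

Take the total order v_0 < v_1 < v_2 < v_3 < v_4 on the vertex set. Then K (dimension 1) consists of the simplices:

  0-simplices (5): [v_0], [v_1], [v_2], [v_3], [v_4]
  1-simplices (4): [v_0,v_3], [v_0,v_4], [v_1,v_2], [v_3,v_4]

Hence C_0 ≅ Z^5, C_1 ≅ Z^4.

Boundary ∂_1: C_1 → C_0 maps an edge to its endpoints' difference, ∂[p,q] = q − p. For instance
  ∂[v_0,v_4] = [v_4] − [v_0].
The 5×4 boundary matrix has rank 3 and Smith normal form diag(1,1,1).

Reading off H_k = ker ∂_k / im ∂_{k+1}:

  H_0: rank C_0 − rank ∂_1 = 5 − 3 = 2, and the invariant factors of ∂_1 are all 1, so H_0 ≅ Z^2.
  H_1: rank ker ∂_1 − rank ∂_2 = (4 − 3) − 0 = 1, and there is no ∂_2, so H_1 ≅ Z.

H_0 = Z^2,  H_1 = Z.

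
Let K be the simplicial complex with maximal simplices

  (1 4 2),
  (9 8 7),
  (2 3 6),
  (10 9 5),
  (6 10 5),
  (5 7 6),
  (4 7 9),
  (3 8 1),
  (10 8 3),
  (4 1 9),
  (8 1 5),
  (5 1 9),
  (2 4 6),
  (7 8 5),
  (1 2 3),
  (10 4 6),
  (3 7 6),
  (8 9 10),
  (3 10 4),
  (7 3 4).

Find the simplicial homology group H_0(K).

Fix the vertex order 1 < 2 < 3 < 4 < 5 < 6 < 7 < 8 < 9 < 10 and write every simplex with vertices in increasing order. Then dim K = 2 and the simplices of K are:

  0-simplices (10): [1], [2], [3], [4], [5], [6], [7], [8], [9], [10]
  1-simplices (30): (30 of them)
  2-simplices (20): (20 of them)

so the chain groups are C_0 ≅ Z^10, C_1 ≅ Z^30, C_2 ≅ Z^20.

The boundary map ∂_1: C_1 → C_0 sends each edge [p,q] (with p < q) to q − p. For instance
  ∂[1,4] = [4] − [1].
The 10×30 boundary matrix has rank 9 and Smith normal form diag(1,1,1,1,1,1,1,1,1).

∂_2: C_2 → C_1 acts by ∂[p,q,r] = [q,r] − [p,r] + [p,q]. For instance
  ∂[4,6,10] = [6,10] − [4,10] + [4,6],
  ∂[1,4,9] = [4,9] − [1,9] + [1,4].
The 30×20 boundary matrix has rank 20 and Smith normal form diag(1,1,1,1,1,1,1,1,1,1,1,1,1,1,1,1,1,1,1,2).

Reading off H_k = ker ∂_k / im ∂_{k+1}:

  H_0: rank C_0 − rank ∂_1 = 10 − 9 = 1, and the invariant factors of ∂_1 are all 1, so H_0 ≅ Z.

(K is a triangulation of the Klein bottle.)

H_0 = Z.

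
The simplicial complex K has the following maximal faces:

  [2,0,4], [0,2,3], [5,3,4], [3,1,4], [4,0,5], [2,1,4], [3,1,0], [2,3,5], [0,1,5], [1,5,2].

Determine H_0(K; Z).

We work with the vertex ordering 0 < 1 < 2 < 3 < 4 < 5. The simplices of K, each written with vertices in increasing order, are:

  0-simplices (6): [0], [1], [2], [3], [4], [5]
  1-simplices (15): [0,1], [0,2], [0,3], [0,4], [0,5], [1,2], [1,3], [1,4], [1,5], [2,3], [2,4], [2,5], [3,4], [3,5], [4,5]
  2-simplices (10): [0,1,3], [0,1,5], [0,2,3], [0,2,4], [0,4,5], [1,2,4], [1,2,5], [1,3,4], [2,3,5], [3,4,5]

giving chain groups C_0 ≅ Z^6, C_1 ≅ Z^15, C_2 ≅ Z^10.

The boundary map ∂_1: C_1 → C_0 is given by ∂[p,q] = [q] − [p]. For instance
  ∂[1,3] = [3] − [1].
The 6×15 boundary matrix has rank 5 and Smith normal form diag(1,1,1,1,1).

Boundary ∂_2: C_2 → C_1 sends each 2-simplex [p,q,r] to [q,r] − [p,r] + [p,q]. For instance
  ∂[0,1,3] = [1,3] − [0,3] + [0,1],
  ∂[1,2,4] = [2,4] − [1,4] + [1,2].
As a 15×10 matrix over Z this has rank 10, with invariant factors (1,1,1,1,1,1,1,1,1,2).

From H_k ≅ ker(∂_k) / im(∂_{k+1}) we obtain:

  H_0: rank C_0 − rank ∂_1 = 6 − 5 = 1, and the invariant factors of ∂_1 are all 1, so H_0 = Z.

H_0 = Z.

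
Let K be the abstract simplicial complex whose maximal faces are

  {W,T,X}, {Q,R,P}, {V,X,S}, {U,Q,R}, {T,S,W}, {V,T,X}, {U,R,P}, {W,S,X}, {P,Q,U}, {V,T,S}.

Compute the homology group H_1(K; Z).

H_1 = 0.

Order the vertices as P < Q < R < S < T < U < V < W < X. Listing each simplex with vertices in this order, K has dimension 2 with simplices:

  0-simplices (9): P, Q, R, S, T, U, V, W, X
  1-simplices (15): PQ, PR, PU, QR, QU, RU, ST, SV, SW, SX, TV, TW, TX, VX, WX
  2-simplices (10): PQR, PQU, PRU, QRU, STV, STW, SVX, SWX, TVX, TWX

Hence C_0 ≅ Z^9, C_1 ≅ Z^15, C_2 ≅ Z^10.

The boundary map ∂_1: C_1 → C_0 sends each edge [p,q] (with p < q) to q − p.
The 9×15 boundary matrix has rank 7 and Smith normal form diag(1,1,1,1,1,1,1).

∂_2: C_2 → C_1 sends each 2-simplex [p,q,r] to [q,r] − [p,r] + [p,q]. For instance
  ∂PQU = QU − PU + PQ,
  ∂PRU = RU − PU + PR.
The 15×10 boundary matrix has rank 8 and Smith normal form diag(1,1,1,1,1,1,1,1).

From H_k ≅ ker(∂_k) / im(∂_{k+1}) we obtain:

  H_1: rank ker ∂_1 − rank ∂_2 = (15 − 7) − 8 = 0, and the invariant factors of ∂_2 are all 1, so H_1 ≅ 0.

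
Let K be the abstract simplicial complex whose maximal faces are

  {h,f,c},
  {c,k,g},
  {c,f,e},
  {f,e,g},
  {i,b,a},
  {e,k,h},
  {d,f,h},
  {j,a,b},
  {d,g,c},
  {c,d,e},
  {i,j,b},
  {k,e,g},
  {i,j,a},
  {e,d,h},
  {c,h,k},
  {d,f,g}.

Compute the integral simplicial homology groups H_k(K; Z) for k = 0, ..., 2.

H_0 = Z^2,  H_1 = Z/2,  H_2 = Z.

Fix the vertex order a < b < c < d < e < f < g < h < i < j < k and write every simplex with vertices in increasing order. Then dim K = 2 and the simplices of K are:

  0-simplices (11): a, b, c, d, e, f, g, h, i, j, k
  1-simplices (24): ab, ai, aj, bi, bj, cd, ce, cf, cg, ch, ck, de, df, dg, dh, ef, eg, eh, ek, fg, fh, gk, hk, ij
  2-simplices (16): abi, abj, aij, bij, cde, cdg, cef, cfh, cgk, chk, deh, dfg, dfh, efg, egk, ehk

Hence C_0 ≅ Z^11, C_1 ≅ Z^24, C_2 ≅ Z^16.

Boundary ∂_1: C_1 → C_0 sends each edge [p,q] (with p < q) to q − p. For instance
  ∂cd = d − c.
The 11×24 boundary matrix has rank 9 and Smith normal form diag(1,1,1,1,1,1,1,1,1).

Boundary ∂_2: C_2 → C_1 acts by ∂[p,q,r] = [q,r] − [p,r] + [p,q]. For instance
  ∂ehk = hk − ek + eh,
  ∂egk = gk − ek + eg.
The 24×16 boundary matrix has rank 15 and Smith normal form diag(1,1,1,1,1,1,1,1,1,1,1,1,1,1,2).

Now H_k = ker ∂_k / im ∂_{k+1}, so:

  H_0: rank C_0 − rank ∂_1 = 11 − 9 = 2, and the invariant factors of ∂_1 are all 1, so H_0 = Z^2.
  H_1: rank ker ∂_1 − rank ∂_2 = (24 − 9) − 15 = 0, and ∂_2 has invariant factor 2 > 1, so H_1 = Z/2.
  H_2: rank ker ∂_2 − rank ∂_3 = (16 − 15) − 0 = 1, and there is no ∂_3, so H_2 = Z.

As a check, the Euler characteristic is 11 − 24 + 16 = 3, which agrees with 2 − 0 + 1 = 3.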